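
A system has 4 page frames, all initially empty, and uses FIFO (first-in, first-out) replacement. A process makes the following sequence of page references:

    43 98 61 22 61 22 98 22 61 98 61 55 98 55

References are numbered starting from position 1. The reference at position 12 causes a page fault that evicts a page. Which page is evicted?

pos 1: 43 → fault, frames (43)
pos 2: 98 → fault, frames (43 98)
pos 3: 61 → fault, frames (43 98 61)
pos 4: 22 → fault, frames (43 98 61 22)
pos 5: 61 → hit
pos 6: 22 → hit
pos 7: 98 → hit
pos 8: 22 → hit
pos 9: 61 → hit
pos 10: 98 → hit
pos 11: 61 → hit
pos 12: 55 → fault, evict 43, frames (98 61 22 55)
At position 12, page 43 is evicted.

43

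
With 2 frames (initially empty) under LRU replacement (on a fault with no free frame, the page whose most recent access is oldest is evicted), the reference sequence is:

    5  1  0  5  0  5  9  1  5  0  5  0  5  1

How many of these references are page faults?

5 → miss, frames {5}
1 → miss, frames {5,1}
0 → miss, evict 5, frames {1,0}
5 → miss, evict 1, frames {0,5}
0 → hit
5 → hit
9 → miss, evict 0, frames {5,9}
1 → miss, evict 5, frames {9,1}
5 → miss, evict 9, frames {1,5}
0 → miss, evict 1, frames {5,0}
5 → hit
0 → hit
5 → hit
1 → miss, evict 0, frames {5,1}
Page faults: 9.

9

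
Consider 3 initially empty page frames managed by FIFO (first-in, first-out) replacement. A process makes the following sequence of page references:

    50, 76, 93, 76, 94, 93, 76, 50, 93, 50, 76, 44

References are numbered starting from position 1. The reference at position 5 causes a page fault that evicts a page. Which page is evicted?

pos 1: 50 → fault, frames (50)
pos 2: 76 → fault, frames (50 76)
pos 3: 93 → fault, frames (50 76 93)
pos 4: 76 → hit
pos 5: 94 → fault, evict 50, frames (76 93 94)
At position 5, page 50 is evicted.

50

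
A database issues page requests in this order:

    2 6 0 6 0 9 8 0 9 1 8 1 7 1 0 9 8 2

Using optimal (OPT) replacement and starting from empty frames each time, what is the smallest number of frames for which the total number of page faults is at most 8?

f=1: 18 faults
f=2: 12 faults
f=3: 10 faults
f=4: 9 faults
f=5: 8 faults
f=6: 7 faults
f=7: 7 faults
Smallest f with faults ≤ 8 is 5.

5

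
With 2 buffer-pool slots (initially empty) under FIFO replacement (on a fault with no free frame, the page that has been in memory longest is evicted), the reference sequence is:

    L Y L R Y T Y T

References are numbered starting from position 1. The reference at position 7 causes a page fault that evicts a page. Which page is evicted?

R

pos 1: L → fault, frames (L)
pos 2: Y → fault, frames (L Y)
pos 3: L → hit
pos 4: R → fault, evict L, frames (Y R)
pos 5: Y → hit
pos 6: T → fault, evict Y, frames (R T)
pos 7: Y → fault, evict R, frames (T Y)
At position 7, page R is evicted.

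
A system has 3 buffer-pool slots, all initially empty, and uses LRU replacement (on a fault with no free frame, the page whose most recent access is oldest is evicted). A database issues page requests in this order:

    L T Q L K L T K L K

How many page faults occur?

L → fault, frames (L)
T → fault, frames (L T)
Q → fault, frames (L T Q)
L → hit
K → fault, evict T, frames (Q L K)
L → hit
T → fault, evict Q, frames (K L T)
K → hit
L → hit
K → hit
Page faults: 5.

5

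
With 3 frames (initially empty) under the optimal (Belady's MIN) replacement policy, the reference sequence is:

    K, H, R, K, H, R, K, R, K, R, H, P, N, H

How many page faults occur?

5

K -> fault, frames [K]
H -> fault, frames [K, H]
R -> fault, frames [K, H, R]
K -> hit
H -> hit
R -> hit
K -> hit
R -> hit
K -> hit
R -> hit
H -> hit
P -> fault, evict R, frames [K, H, P]
N -> fault, evict P, frames [K, H, N]
H -> hit
Page faults: 5.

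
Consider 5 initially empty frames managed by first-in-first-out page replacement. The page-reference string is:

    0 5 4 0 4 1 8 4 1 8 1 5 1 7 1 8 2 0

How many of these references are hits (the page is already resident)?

10

0 -> miss, frames (0)
5 -> miss, frames (0 5)
4 -> miss, frames (0 5 4)
0 -> hit
4 -> hit
1 -> miss, frames (0 5 4 1)
8 -> miss, frames (0 5 4 1 8)
4 -> hit
1 -> hit
8 -> hit
1 -> hit
5 -> hit
1 -> hit
7 -> miss, evict 0, frames (5 4 1 8 7)
1 -> hit
8 -> hit
2 -> miss, evict 5, frames (4 1 8 7 2)
0 -> miss, evict 4, frames (1 8 7 2 0)
Hits: 10.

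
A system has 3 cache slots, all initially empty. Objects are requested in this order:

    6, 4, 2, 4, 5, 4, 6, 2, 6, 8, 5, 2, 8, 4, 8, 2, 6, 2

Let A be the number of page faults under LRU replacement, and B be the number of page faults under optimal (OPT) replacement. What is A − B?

3

Under LRU: F F F . F . F F . F F F . F . . F . → 11 faults.
Under OPT: F F F . F . . F . F . . . F . . F . → 8 faults.
A − B = 11 − 8 = 3.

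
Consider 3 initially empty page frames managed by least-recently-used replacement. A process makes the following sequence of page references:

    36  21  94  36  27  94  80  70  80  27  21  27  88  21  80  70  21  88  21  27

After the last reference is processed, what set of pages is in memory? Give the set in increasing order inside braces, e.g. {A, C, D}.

36 → fault, frames (36)
21 → fault, frames (36 21)
94 → fault, frames (36 21 94)
36 → hit
27 → fault, evict 21, frames (94 36 27)
94 → hit
80 → fault, evict 36, frames (27 94 80)
70 → fault, evict 27, frames (94 80 70)
80 → hit
27 → fault, evict 94, frames (70 80 27)
21 → fault, evict 70, frames (80 27 21)
27 → hit
88 → fault, evict 80, frames (21 27 88)
21 → hit
80 → fault, evict 27, frames (88 21 80)
70 → fault, evict 88, frames (21 80 70)
21 → hit
88 → fault, evict 80, frames (70 21 88)
21 → hit
27 → fault, evict 70, frames (88 21 27)

{21, 27, 88}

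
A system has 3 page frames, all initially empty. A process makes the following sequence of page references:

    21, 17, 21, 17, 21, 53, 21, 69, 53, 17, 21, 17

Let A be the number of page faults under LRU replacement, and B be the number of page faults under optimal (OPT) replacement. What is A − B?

1

Under LRU: F F . . . F . F . F F . → 6 faults.
Under OPT: F F . . . F . F . . F . → 5 faults.
A − B = 6 − 5 = 1.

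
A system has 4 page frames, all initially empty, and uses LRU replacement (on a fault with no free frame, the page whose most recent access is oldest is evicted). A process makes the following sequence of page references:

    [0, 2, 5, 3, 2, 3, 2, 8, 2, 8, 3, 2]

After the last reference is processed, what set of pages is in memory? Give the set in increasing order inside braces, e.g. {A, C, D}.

0 → fault, frames {0}
2 → fault, frames {0,2}
5 → fault, frames {0,2,5}
3 → fault, frames {0,2,5,3}
2 → hit
3 → hit
2 → hit
8 → fault, evict 0, frames {5,3,2,8}
2 → hit
8 → hit
3 → hit
2 → hit

{2, 3, 5, 8}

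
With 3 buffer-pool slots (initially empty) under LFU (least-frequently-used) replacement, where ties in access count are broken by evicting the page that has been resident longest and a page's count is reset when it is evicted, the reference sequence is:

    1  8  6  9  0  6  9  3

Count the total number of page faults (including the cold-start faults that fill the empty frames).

1: fault, frames [1]
8: fault, frames [1, 8]
6: fault, frames [1, 8, 6]
9: fault, evict 1, frames [8, 6, 9]
0: fault, evict 8, frames [6, 9, 0]
6: hit
9: hit
3: fault, evict 0, frames [6, 9, 3]
Page faults: 6.

6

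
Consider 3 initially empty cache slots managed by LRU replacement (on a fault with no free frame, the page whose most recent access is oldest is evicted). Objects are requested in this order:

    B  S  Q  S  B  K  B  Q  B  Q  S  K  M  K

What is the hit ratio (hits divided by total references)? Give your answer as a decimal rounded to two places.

B → miss, frames {B}
S → miss, frames {B,S}
Q → miss, frames {B,S,Q}
S → hit
B → hit
K → miss, evict Q, frames {S,B,K}
B → hit
Q → miss, evict S, frames {K,B,Q}
B → hit
Q → hit
S → miss, evict K, frames {B,Q,S}
K → miss, evict B, frames {Q,S,K}
M → miss, evict Q, frames {S,K,M}
K → hit
Hits: 6 of 14 references → 6/14 = 0.4286.

0.43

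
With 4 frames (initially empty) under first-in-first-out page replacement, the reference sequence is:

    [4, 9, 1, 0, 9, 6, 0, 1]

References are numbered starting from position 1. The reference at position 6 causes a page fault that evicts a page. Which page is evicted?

pos 1: 4 → miss, frames [4]
pos 2: 9 → miss, frames [4, 9]
pos 3: 1 → miss, frames [4, 9, 1]
pos 4: 0 → miss, frames [4, 9, 1, 0]
pos 5: 9 → hit
pos 6: 6 → miss, evict 4, frames [9, 1, 0, 6]
At position 6, page 4 is evicted.

4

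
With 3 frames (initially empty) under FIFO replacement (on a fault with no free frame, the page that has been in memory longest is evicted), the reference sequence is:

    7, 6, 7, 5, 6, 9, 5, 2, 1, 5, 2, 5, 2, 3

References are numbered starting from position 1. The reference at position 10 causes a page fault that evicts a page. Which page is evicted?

9

pos 1: 7 → fault, frames [7]
pos 2: 6 → fault, frames [7, 6]
pos 3: 7 → hit
pos 4: 5 → fault, frames [7, 6, 5]
pos 5: 6 → hit
pos 6: 9 → fault, evict 7, frames [6, 5, 9]
pos 7: 5 → hit
pos 8: 2 → fault, evict 6, frames [5, 9, 2]
pos 9: 1 → fault, evict 5, frames [9, 2, 1]
pos 10: 5 → fault, evict 9, frames [2, 1, 5]
At position 10, page 9 is evicted.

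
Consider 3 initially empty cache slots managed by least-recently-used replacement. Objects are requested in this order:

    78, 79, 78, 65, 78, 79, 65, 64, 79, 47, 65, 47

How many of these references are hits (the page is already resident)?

6

78 → miss, frames (78)
79 → miss, frames (78 79)
78 → hit
65 → miss, frames (79 78 65)
78 → hit
79 → hit
65 → hit
64 → miss, evict 78, frames (79 65 64)
79 → hit
47 → miss, evict 65, frames (64 79 47)
65 → miss, evict 64, frames (79 47 65)
47 → hit
Hits: 6.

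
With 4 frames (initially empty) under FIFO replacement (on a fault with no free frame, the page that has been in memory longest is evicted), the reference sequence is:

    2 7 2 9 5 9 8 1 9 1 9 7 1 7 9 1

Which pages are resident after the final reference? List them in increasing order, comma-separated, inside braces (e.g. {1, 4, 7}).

{1, 7, 8, 9}

2: miss, frames {2}
7: miss, frames {2,7}
2: hit
9: miss, frames {2,7,9}
5: miss, frames {2,7,9,5}
9: hit
8: miss, evict 2, frames {7,9,5,8}
1: miss, evict 7, frames {9,5,8,1}
9: hit
1: hit
9: hit
7: miss, evict 9, frames {5,8,1,7}
1: hit
7: hit
9: miss, evict 5, frames {8,1,7,9}
1: hit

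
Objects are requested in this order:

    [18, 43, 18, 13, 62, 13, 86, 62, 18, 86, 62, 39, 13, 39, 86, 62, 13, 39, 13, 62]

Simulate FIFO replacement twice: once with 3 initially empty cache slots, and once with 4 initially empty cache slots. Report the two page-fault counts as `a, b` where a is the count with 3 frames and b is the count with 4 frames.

12, 9

3 frames: F F . F F . F . F . . F F . F F . F F . → 12 faults.
4 frames: F F . F F . F . F . . F F . . F . . . . → 9 faults.
9 < 12: adding a frame reduced faults, as is typical.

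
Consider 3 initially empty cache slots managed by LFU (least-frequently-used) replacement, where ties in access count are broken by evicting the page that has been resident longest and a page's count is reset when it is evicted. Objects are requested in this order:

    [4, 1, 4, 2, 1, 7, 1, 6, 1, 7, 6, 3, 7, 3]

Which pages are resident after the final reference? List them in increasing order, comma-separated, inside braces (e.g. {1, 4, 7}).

4 -> fault, frames (4)
1 -> fault, frames (4 1)
4 -> hit
2 -> fault, frames (4 1 2)
1 -> hit
7 -> fault, evict 2, frames (4 1 7)
1 -> hit
6 -> fault, evict 7, frames (4 1 6)
1 -> hit
7 -> fault, evict 6, frames (4 1 7)
6 -> fault, evict 7, frames (4 1 6)
3 -> fault, evict 6, frames (4 1 3)
7 -> fault, evict 3, frames (4 1 7)
3 -> fault, evict 7, frames (4 1 3)

{1, 3, 4}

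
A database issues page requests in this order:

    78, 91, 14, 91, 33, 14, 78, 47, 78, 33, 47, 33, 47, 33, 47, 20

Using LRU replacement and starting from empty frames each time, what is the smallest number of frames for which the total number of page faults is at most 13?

f=1: 16 faults
f=2: 10 faults
f=3: 8 faults
f=4: 6 faults
f=5: 6 faults
f=6: 6 faults
Smallest f with faults ≤ 13 is 2.

2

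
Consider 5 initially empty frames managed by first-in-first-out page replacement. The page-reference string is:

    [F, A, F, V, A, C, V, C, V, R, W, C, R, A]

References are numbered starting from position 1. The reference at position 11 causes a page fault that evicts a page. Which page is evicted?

F

pos 1: F -> fault, frames [F]
pos 2: A -> fault, frames [F, A]
pos 3: F -> hit
pos 4: V -> fault, frames [F, A, V]
pos 5: A -> hit
pos 6: C -> fault, frames [F, A, V, C]
pos 7: V -> hit
pos 8: C -> hit
pos 9: V -> hit
pos 10: R -> fault, frames [F, A, V, C, R]
pos 11: W -> fault, evict F, frames [A, V, C, R, W]
At position 11, page F is evicted.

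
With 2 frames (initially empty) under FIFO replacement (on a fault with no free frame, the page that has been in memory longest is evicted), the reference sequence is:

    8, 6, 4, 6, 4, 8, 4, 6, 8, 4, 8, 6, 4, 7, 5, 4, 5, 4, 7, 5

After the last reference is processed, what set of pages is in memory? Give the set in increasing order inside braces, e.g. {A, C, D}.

{5, 7}

8: miss, frames {8}
6: miss, frames {8,6}
4: miss, evict 8, frames {6,4}
6: hit
4: hit
8: miss, evict 6, frames {4,8}
4: hit
6: miss, evict 4, frames {8,6}
8: hit
4: miss, evict 8, frames {6,4}
8: miss, evict 6, frames {4,8}
6: miss, evict 4, frames {8,6}
4: miss, evict 8, frames {6,4}
7: miss, evict 6, frames {4,7}
5: miss, evict 4, frames {7,5}
4: miss, evict 7, frames {5,4}
5: hit
4: hit
7: miss, evict 5, frames {4,7}
5: miss, evict 4, frames {7,5}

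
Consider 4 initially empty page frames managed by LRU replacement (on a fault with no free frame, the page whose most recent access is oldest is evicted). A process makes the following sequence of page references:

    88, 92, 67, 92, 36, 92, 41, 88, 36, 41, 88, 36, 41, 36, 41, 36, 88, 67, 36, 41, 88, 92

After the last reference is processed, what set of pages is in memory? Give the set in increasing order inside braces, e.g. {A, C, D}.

88 → miss, frames {88}
92 → miss, frames {88,92}
67 → miss, frames {88,92,67}
92 → hit
36 → miss, frames {88,67,92,36}
92 → hit
41 → miss, evict 88, frames {67,36,92,41}
88 → miss, evict 67, frames {36,92,41,88}
36 → hit
41 → hit
88 → hit
36 → hit
41 → hit
36 → hit
41 → hit
36 → hit
88 → hit
67 → miss, evict 92, frames {41,36,88,67}
36 → hit
41 → hit
88 → hit
92 → miss, evict 67, frames {36,41,88,92}

{36, 41, 88, 92}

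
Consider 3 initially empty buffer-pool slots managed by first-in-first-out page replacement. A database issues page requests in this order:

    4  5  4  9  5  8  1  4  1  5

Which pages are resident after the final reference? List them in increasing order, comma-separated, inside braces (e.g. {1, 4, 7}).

4 → miss, frames (4)
5 → miss, frames (4 5)
4 → hit
9 → miss, frames (4 5 9)
5 → hit
8 → miss, evict 4, frames (5 9 8)
1 → miss, evict 5, frames (9 8 1)
4 → miss, evict 9, frames (8 1 4)
1 → hit
5 → miss, evict 8, frames (1 4 5)

{1, 4, 5}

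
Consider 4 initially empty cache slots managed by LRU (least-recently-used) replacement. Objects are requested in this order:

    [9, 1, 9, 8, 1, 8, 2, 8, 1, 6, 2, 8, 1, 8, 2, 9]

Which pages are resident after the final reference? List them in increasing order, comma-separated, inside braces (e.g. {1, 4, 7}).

{1, 2, 8, 9}

9 → fault, frames {9}
1 → fault, frames {9,1}
9 → hit
8 → fault, frames {1,9,8}
1 → hit
8 → hit
2 → fault, frames {9,1,8,2}
8 → hit
1 → hit
6 → fault, evict 9, frames {2,8,1,6}
2 → hit
8 → hit
1 → hit
8 → hit
2 → hit
9 → fault, evict 6, frames {1,8,2,9}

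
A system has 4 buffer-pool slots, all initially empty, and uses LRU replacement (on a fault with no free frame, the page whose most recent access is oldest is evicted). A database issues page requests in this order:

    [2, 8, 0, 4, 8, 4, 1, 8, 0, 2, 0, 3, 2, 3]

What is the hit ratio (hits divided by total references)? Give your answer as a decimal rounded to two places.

2 -> miss, frames (2)
8 -> miss, frames (2 8)
0 -> miss, frames (2 8 0)
4 -> miss, frames (2 8 0 4)
8 -> hit
4 -> hit
1 -> miss, evict 2, frames (0 8 4 1)
8 -> hit
0 -> hit
2 -> miss, evict 4, frames (1 8 0 2)
0 -> hit
3 -> miss, evict 1, frames (8 2 0 3)
2 -> hit
3 -> hit
Hits: 7 of 14 references → 7/14 = 0.5000.

0.50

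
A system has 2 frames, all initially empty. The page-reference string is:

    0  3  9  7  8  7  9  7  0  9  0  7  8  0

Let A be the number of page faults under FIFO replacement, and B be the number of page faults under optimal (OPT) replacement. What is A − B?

Under FIFO: F F F F F . F F F F . F F F → 12 faults.
Under OPT: F F F F F . F . F . . F F . → 9 faults.
A − B = 12 − 9 = 3.

3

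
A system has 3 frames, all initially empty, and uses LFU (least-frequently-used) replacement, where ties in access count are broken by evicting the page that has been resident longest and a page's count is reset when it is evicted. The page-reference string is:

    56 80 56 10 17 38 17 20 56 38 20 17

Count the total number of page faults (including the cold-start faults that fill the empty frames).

8

56 -> fault, frames (56)
80 -> fault, frames (56 80)
56 -> hit
10 -> fault, frames (56 80 10)
17 -> fault, evict 80, frames (56 10 17)
38 -> fault, evict 10, frames (56 17 38)
17 -> hit
20 -> fault, evict 38, frames (56 17 20)
56 -> hit
38 -> fault, evict 20, frames (56 17 38)
20 -> fault, evict 38, frames (56 17 20)
17 -> hit
Page faults: 8.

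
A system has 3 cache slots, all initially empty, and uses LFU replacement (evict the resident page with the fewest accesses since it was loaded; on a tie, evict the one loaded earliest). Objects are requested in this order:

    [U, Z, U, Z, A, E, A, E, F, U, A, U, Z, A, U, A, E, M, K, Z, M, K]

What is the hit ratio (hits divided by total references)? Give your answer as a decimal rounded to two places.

0.36

U → miss, frames (U)
Z → miss, frames (U Z)
U → hit
Z → hit
A → miss, frames (U Z A)
E → miss, evict A, frames (U Z E)
A → miss, evict E, frames (U Z A)
E → miss, evict A, frames (U Z E)
F → miss, evict E, frames (U Z F)
U → hit
A → miss, evict F, frames (U Z A)
U → hit
Z → hit
A → hit
U → hit
A → hit
E → miss, evict Z, frames (U A E)
M → miss, evict E, frames (U A M)
K → miss, evict M, frames (U A K)
Z → miss, evict K, frames (U A Z)
M → miss, evict Z, frames (U A M)
K → miss, evict M, frames (U A K)
Hits: 8 of 22 references → 8/22 = 0.3636.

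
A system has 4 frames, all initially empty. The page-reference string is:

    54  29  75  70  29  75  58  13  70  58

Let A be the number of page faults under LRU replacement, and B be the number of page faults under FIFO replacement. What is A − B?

Under LRU: F F F F . . F F F . → 7 faults.
Under FIFO: F F F F . . F F . . → 6 faults.
A − B = 7 − 6 = 1.

1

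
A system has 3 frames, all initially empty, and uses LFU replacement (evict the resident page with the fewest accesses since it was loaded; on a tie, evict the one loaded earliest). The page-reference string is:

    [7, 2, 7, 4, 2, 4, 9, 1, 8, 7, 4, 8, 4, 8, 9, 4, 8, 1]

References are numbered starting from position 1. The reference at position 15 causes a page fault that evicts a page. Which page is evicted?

2

pos 1: 7 → miss, frames [7]
pos 2: 2 → miss, frames [7, 2]
pos 3: 7 → hit
pos 4: 4 → miss, frames [7, 2, 4]
pos 5: 2 → hit
pos 6: 4 → hit
pos 7: 9 → miss, evict 7, frames [2, 4, 9]
pos 8: 1 → miss, evict 9, frames [2, 4, 1]
pos 9: 8 → miss, evict 1, frames [2, 4, 8]
pos 10: 7 → miss, evict 8, frames [2, 4, 7]
pos 11: 4 → hit
pos 12: 8 → miss, evict 7, frames [2, 4, 8]
pos 13: 4 → hit
pos 14: 8 → hit
pos 15: 9 → miss, evict 2, frames [4, 8, 9]
At position 15, page 2 is evicted.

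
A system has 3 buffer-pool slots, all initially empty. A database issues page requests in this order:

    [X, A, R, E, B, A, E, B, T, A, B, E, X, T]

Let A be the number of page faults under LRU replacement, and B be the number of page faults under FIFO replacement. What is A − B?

2

Under LRU: F F F F F F . . F F . F F F → 11 faults.
Under FIFO: F F F F F F . . F . . F F . → 9 faults.
A − B = 11 − 9 = 2.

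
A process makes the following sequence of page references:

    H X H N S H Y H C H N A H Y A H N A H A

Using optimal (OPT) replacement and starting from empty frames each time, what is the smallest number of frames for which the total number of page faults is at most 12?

2

f=1: 20 faults
f=2: 12 faults
f=3: 9 faults
f=4: 7 faults
f=5: 7 faults
f=6: 7 faults
f=7: 7 faults
Smallest f with faults ≤ 12 is 2.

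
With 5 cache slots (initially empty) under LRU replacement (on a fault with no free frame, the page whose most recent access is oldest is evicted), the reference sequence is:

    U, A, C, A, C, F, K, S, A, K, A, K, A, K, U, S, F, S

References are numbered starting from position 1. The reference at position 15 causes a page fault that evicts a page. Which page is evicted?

pos 1: U -> miss, frames (U)
pos 2: A -> miss, frames (U A)
pos 3: C -> miss, frames (U A C)
pos 4: A -> hit
pos 5: C -> hit
pos 6: F -> miss, frames (U A C F)
pos 7: K -> miss, frames (U A C F K)
pos 8: S -> miss, evict U, frames (A C F K S)
pos 9: A -> hit
pos 10: K -> hit
pos 11: A -> hit
pos 12: K -> hit
pos 13: A -> hit
pos 14: K -> hit
pos 15: U -> miss, evict C, frames (F S A K U)
At position 15, page C is evicted.

C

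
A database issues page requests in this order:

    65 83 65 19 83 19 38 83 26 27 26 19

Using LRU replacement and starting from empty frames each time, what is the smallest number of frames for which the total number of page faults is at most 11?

f=1: 12 faults
f=2: 9 faults
f=3: 7 faults
f=4: 7 faults
f=5: 6 faults
f=6: 6 faults
Smallest f with faults ≤ 11 is 2.

2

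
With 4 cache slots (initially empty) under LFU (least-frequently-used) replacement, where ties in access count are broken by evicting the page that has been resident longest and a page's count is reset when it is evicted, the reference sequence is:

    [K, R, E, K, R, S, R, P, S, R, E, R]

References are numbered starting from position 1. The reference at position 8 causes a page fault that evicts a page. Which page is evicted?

pos 1: K: fault, frames {K}
pos 2: R: fault, frames {K,R}
pos 3: E: fault, frames {K,R,E}
pos 4: K: hit
pos 5: R: hit
pos 6: S: fault, frames {K,R,E,S}
pos 7: R: hit
pos 8: P: fault, evict E, frames {K,R,S,P}
At position 8, page E is evicted.

E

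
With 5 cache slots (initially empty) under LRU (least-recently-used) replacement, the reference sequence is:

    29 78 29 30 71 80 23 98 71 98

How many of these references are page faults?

7

29 → fault, frames {29}
78 → fault, frames {29,78}
29 → hit
30 → fault, frames {78,29,30}
71 → fault, frames {78,29,30,71}
80 → fault, frames {78,29,30,71,80}
23 → fault, evict 78, frames {29,30,71,80,23}
98 → fault, evict 29, frames {30,71,80,23,98}
71 → hit
98 → hit
Page faults: 7.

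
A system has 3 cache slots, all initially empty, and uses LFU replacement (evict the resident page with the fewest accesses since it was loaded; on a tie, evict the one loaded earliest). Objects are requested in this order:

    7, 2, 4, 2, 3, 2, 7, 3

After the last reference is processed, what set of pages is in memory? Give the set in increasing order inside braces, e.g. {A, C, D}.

{2, 3, 7}

7 → fault, frames {7}
2 → fault, frames {7,2}
4 → fault, frames {7,2,4}
2 → hit
3 → fault, evict 7, frames {2,4,3}
2 → hit
7 → fault, evict 4, frames {2,3,7}
3 → hit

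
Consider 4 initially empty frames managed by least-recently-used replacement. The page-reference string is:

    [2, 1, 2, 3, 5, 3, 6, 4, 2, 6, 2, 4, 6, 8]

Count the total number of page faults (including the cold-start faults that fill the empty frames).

8

2 → fault, frames (2)
1 → fault, frames (2 1)
2 → hit
3 → fault, frames (1 2 3)
5 → fault, frames (1 2 3 5)
3 → hit
6 → fault, evict 1, frames (2 5 3 6)
4 → fault, evict 2, frames (5 3 6 4)
2 → fault, evict 5, frames (3 6 4 2)
6 → hit
2 → hit
4 → hit
6 → hit
8 → fault, evict 3, frames (2 4 6 8)
Page faults: 8.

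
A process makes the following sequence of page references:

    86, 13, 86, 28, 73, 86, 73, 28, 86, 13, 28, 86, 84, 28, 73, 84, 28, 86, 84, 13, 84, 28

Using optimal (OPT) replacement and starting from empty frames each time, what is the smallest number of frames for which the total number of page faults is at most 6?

f=1: 22 faults
f=2: 13 faults
f=3: 9 faults
f=4: 6 faults
f=5: 5 faults
Smallest f with faults ≤ 6 is 4.

4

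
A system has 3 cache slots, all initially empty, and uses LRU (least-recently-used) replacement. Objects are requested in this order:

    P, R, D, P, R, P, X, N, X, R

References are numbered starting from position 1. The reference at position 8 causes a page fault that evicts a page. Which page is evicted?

R

pos 1: P → miss, frames {P}
pos 2: R → miss, frames {P,R}
pos 3: D → miss, frames {P,R,D}
pos 4: P → hit
pos 5: R → hit
pos 6: P → hit
pos 7: X → miss, evict D, frames {R,P,X}
pos 8: N → miss, evict R, frames {P,X,N}
At position 8, page R is evicted.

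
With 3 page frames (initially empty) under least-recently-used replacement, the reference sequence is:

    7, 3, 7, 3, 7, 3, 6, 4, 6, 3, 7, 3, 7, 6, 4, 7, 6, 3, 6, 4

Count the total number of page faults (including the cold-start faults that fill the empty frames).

8

7 -> fault, frames [7]
3 -> fault, frames [7, 3]
7 -> hit
3 -> hit
7 -> hit
3 -> hit
6 -> fault, frames [7, 3, 6]
4 -> fault, evict 7, frames [3, 6, 4]
6 -> hit
3 -> hit
7 -> fault, evict 4, frames [6, 3, 7]
3 -> hit
7 -> hit
6 -> hit
4 -> fault, evict 3, frames [7, 6, 4]
7 -> hit
6 -> hit
3 -> fault, evict 4, frames [7, 6, 3]
6 -> hit
4 -> fault, evict 7, frames [3, 6, 4]
Page faults: 8.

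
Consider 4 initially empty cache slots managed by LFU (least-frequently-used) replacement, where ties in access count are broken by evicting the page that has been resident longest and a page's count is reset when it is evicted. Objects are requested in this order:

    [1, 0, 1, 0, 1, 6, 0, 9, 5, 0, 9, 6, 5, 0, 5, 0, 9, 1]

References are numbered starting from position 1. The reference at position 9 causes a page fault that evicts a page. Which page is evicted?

pos 1: 1 -> miss, frames [1]
pos 2: 0 -> miss, frames [1, 0]
pos 3: 1 -> hit
pos 4: 0 -> hit
pos 5: 1 -> hit
pos 6: 6 -> miss, frames [1, 0, 6]
pos 7: 0 -> hit
pos 8: 9 -> miss, frames [1, 0, 6, 9]
pos 9: 5 -> miss, evict 6, frames [1, 0, 9, 5]
At position 9, page 6 is evicted.

6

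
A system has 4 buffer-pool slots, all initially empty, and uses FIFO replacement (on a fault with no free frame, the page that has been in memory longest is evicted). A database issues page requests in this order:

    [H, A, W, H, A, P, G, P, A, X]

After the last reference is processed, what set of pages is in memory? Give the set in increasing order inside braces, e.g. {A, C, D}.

H: fault, frames [H]
A: fault, frames [H, A]
W: fault, frames [H, A, W]
H: hit
A: hit
P: fault, frames [H, A, W, P]
G: fault, evict H, frames [A, W, P, G]
P: hit
A: hit
X: fault, evict A, frames [W, P, G, X]

{G, P, W, X}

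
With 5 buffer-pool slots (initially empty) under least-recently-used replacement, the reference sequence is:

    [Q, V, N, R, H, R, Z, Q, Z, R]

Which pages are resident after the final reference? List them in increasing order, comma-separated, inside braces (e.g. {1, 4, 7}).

{H, N, Q, R, Z}

Q → fault, frames {Q}
V → fault, frames {Q,V}
N → fault, frames {Q,V,N}
R → fault, frames {Q,V,N,R}
H → fault, frames {Q,V,N,R,H}
R → hit
Z → fault, evict Q, frames {V,N,H,R,Z}
Q → fault, evict V, frames {N,H,R,Z,Q}
Z → hit
R → hit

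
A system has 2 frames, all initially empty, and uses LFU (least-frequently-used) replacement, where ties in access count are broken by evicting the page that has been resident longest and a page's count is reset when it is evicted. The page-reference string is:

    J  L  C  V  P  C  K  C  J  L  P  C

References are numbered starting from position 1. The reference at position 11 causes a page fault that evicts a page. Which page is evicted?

L

pos 1: J: fault, frames {J}
pos 2: L: fault, frames {J,L}
pos 3: C: fault, evict J, frames {L,C}
pos 4: V: fault, evict L, frames {C,V}
pos 5: P: fault, evict C, frames {V,P}
pos 6: C: fault, evict V, frames {P,C}
pos 7: K: fault, evict P, frames {C,K}
pos 8: C: hit
pos 9: J: fault, evict K, frames {C,J}
pos 10: L: fault, evict J, frames {C,L}
pos 11: P: fault, evict L, frames {C,P}
At position 11, page L is evicted.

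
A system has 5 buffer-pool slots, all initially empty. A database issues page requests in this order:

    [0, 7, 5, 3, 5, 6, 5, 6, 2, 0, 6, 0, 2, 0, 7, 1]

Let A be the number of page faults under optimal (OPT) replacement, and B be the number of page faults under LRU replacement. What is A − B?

-2

Under OPT: F F F F . F . . F . . . . . . F → 7 faults.
Under LRU: F F F F . F . . F F . . . . F F → 9 faults.
A − B = 7 − 9 = -2.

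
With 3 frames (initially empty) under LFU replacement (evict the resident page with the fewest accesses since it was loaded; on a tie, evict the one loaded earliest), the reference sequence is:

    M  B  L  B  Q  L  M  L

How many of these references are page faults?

5

M → fault, frames [M]
B → fault, frames [M, B]
L → fault, frames [M, B, L]
B → hit
Q → fault, evict M, frames [B, L, Q]
L → hit
M → fault, evict Q, frames [B, L, M]
L → hit
Page faults: 5.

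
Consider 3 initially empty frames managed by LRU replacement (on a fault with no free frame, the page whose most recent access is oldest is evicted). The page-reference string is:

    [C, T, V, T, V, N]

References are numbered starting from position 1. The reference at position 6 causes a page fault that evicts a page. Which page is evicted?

C

pos 1: C → miss, frames [C]
pos 2: T → miss, frames [C, T]
pos 3: V → miss, frames [C, T, V]
pos 4: T → hit
pos 5: V → hit
pos 6: N → miss, evict C, frames [T, V, N]
At position 6, page C is evicted.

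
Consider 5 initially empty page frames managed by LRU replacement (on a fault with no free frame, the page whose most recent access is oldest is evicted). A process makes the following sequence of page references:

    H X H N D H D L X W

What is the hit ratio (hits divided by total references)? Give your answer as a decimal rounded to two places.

H -> miss, frames (H)
X -> miss, frames (H X)
H -> hit
N -> miss, frames (X H N)
D -> miss, frames (X H N D)
H -> hit
D -> hit
L -> miss, frames (X N H D L)
X -> hit
W -> miss, evict N, frames (H D L X W)
Hits: 4 of 10 references → 4/10 = 0.4000.

0.40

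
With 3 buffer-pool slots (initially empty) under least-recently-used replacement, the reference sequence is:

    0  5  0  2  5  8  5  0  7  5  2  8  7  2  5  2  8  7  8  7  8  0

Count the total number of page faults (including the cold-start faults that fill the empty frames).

13

0: miss, frames (0)
5: miss, frames (0 5)
0: hit
2: miss, frames (5 0 2)
5: hit
8: miss, evict 0, frames (2 5 8)
5: hit
0: miss, evict 2, frames (8 5 0)
7: miss, evict 8, frames (5 0 7)
5: hit
2: miss, evict 0, frames (7 5 2)
8: miss, evict 7, frames (5 2 8)
7: miss, evict 5, frames (2 8 7)
2: hit
5: miss, evict 8, frames (7 2 5)
2: hit
8: miss, evict 7, frames (5 2 8)
7: miss, evict 5, frames (2 8 7)
8: hit
7: hit
8: hit
0: miss, evict 2, frames (7 8 0)
Page faults: 13.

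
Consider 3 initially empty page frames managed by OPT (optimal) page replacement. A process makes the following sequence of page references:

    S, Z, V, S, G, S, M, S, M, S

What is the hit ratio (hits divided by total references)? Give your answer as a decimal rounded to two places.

S → miss, frames [S]
Z → miss, frames [S, Z]
V → miss, frames [S, Z, V]
S → hit
G → miss, evict V, frames [S, Z, G]
S → hit
M → miss, evict G, frames [S, Z, M]
S → hit
M → hit
S → hit
Hits: 5 of 10 references → 5/10 = 0.5000.

0.50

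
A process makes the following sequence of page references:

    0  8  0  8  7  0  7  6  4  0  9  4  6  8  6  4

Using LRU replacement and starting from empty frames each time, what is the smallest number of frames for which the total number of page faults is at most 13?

f=1: 16 faults
f=2: 12 faults
f=3: 9 faults
f=4: 7 faults
f=5: 7 faults
f=6: 6 faults
Smallest f with faults ≤ 13 is 2.

2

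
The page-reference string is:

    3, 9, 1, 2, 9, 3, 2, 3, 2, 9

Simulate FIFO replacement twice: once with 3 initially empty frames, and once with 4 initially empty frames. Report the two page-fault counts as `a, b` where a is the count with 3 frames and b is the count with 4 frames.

3 frames: F F F F . F . . . F → 6 faults.
4 frames: F F F F . . . . . . → 4 faults.
4 < 6: adding a frame reduced faults, as is typical.

6, 4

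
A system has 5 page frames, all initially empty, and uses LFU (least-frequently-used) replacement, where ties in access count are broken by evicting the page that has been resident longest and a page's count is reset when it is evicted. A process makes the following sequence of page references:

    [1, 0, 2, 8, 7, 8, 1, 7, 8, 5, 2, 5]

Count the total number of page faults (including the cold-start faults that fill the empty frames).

6

1 -> fault, frames [1]
0 -> fault, frames [1, 0]
2 -> fault, frames [1, 0, 2]
8 -> fault, frames [1, 0, 2, 8]
7 -> fault, frames [1, 0, 2, 8, 7]
8 -> hit
1 -> hit
7 -> hit
8 -> hit
5 -> fault, evict 0, frames [1, 2, 8, 7, 5]
2 -> hit
5 -> hit
Page faults: 6.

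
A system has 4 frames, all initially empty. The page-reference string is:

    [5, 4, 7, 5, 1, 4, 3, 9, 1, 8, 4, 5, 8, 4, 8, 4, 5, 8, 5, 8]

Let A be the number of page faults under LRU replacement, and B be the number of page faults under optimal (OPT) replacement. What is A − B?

Under LRU: F F F . F . F F . F F F . . . . . . . . → 9 faults.
Under OPT: F F F . F . F F . F . . . . . . . . . . → 7 faults.
A − B = 9 − 7 = 2.

2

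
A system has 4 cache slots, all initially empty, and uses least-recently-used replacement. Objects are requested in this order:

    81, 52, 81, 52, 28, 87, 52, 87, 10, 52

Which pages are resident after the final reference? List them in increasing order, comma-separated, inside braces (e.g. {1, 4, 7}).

{10, 28, 52, 87}

81 → fault, frames [81]
52 → fault, frames [81, 52]
81 → hit
52 → hit
28 → fault, frames [81, 52, 28]
87 → fault, frames [81, 52, 28, 87]
52 → hit
87 → hit
10 → fault, evict 81, frames [28, 52, 87, 10]
52 → hit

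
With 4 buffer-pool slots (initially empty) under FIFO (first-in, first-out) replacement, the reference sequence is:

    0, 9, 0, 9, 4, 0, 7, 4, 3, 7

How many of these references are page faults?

0 -> fault, frames {0}
9 -> fault, frames {0,9}
0 -> hit
9 -> hit
4 -> fault, frames {0,9,4}
0 -> hit
7 -> fault, frames {0,9,4,7}
4 -> hit
3 -> fault, evict 0, frames {9,4,7,3}
7 -> hit
Page faults: 5.

5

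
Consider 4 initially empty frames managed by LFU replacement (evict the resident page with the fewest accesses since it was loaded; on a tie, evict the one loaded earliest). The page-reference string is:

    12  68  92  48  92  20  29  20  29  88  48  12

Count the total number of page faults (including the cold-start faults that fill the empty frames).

12 -> fault, frames {12}
68 -> fault, frames {12,68}
92 -> fault, frames {12,68,92}
48 -> fault, frames {12,68,92,48}
92 -> hit
20 -> fault, evict 12, frames {68,92,48,20}
29 -> fault, evict 68, frames {92,48,20,29}
20 -> hit
29 -> hit
88 -> fault, evict 48, frames {92,20,29,88}
48 -> fault, evict 88, frames {92,20,29,48}
12 -> fault, evict 48, frames {92,20,29,12}
Page faults: 9.

9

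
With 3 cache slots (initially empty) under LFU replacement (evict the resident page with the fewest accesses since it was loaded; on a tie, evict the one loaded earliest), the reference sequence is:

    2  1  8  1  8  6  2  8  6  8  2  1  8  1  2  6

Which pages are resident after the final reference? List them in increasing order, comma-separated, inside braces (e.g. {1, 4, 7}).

2: fault, frames (2)
1: fault, frames (2 1)
8: fault, frames (2 1 8)
1: hit
8: hit
6: fault, evict 2, frames (1 8 6)
2: fault, evict 6, frames (1 8 2)
8: hit
6: fault, evict 2, frames (1 8 6)
8: hit
2: fault, evict 6, frames (1 8 2)
1: hit
8: hit
1: hit
2: hit
6: fault, evict 2, frames (1 8 6)

{1, 6, 8}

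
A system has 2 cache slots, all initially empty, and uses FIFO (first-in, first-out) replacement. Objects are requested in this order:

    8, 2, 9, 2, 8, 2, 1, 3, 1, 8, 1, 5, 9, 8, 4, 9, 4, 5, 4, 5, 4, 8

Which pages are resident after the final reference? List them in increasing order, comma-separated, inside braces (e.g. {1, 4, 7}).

8 → miss, frames [8]
2 → miss, frames [8, 2]
9 → miss, evict 8, frames [2, 9]
2 → hit
8 → miss, evict 2, frames [9, 8]
2 → miss, evict 9, frames [8, 2]
1 → miss, evict 8, frames [2, 1]
3 → miss, evict 2, frames [1, 3]
1 → hit
8 → miss, evict 1, frames [3, 8]
1 → miss, evict 3, frames [8, 1]
5 → miss, evict 8, frames [1, 5]
9 → miss, evict 1, frames [5, 9]
8 → miss, evict 5, frames [9, 8]
4 → miss, evict 9, frames [8, 4]
9 → miss, evict 8, frames [4, 9]
4 → hit
5 → miss, evict 4, frames [9, 5]
4 → miss, evict 9, frames [5, 4]
5 → hit
4 → hit
8 → miss, evict 5, frames [4, 8]

{4, 8}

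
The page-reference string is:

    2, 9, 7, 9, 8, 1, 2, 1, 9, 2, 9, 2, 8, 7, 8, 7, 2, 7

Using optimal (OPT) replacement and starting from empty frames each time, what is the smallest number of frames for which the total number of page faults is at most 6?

4

f=1: 18 faults
f=2: 10 faults
f=3: 7 faults
f=4: 6 faults
f=5: 5 faults
Smallest f with faults ≤ 6 is 4.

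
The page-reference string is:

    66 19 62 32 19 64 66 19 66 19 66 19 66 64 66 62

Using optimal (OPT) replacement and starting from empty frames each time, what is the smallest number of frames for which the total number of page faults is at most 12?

f=1: 16 faults
f=2: 8 faults
f=3: 6 faults
f=4: 5 faults
f=5: 5 faults
Smallest f with faults ≤ 12 is 2.

2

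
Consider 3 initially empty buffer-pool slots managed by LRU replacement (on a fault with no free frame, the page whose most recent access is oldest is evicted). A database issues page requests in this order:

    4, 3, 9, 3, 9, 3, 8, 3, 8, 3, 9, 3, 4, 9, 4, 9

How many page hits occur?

11

4: miss, frames [4]
3: miss, frames [4, 3]
9: miss, frames [4, 3, 9]
3: hit
9: hit
3: hit
8: miss, evict 4, frames [9, 3, 8]
3: hit
8: hit
3: hit
9: hit
3: hit
4: miss, evict 8, frames [9, 3, 4]
9: hit
4: hit
9: hit
Hits: 11.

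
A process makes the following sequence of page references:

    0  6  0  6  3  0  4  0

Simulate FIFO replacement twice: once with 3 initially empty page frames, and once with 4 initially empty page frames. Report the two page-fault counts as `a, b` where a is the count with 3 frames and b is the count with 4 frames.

5, 4

3 frames: F F . . F . F F → 5 faults.
4 frames: F F . . F . F . → 4 faults.
4 < 5: adding a frame reduced faults, as is typical.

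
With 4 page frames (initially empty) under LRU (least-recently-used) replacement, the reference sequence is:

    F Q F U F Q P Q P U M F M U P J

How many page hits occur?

F: miss, frames (F)
Q: miss, frames (F Q)
F: hit
U: miss, frames (Q F U)
F: hit
Q: hit
P: miss, frames (U F Q P)
Q: hit
P: hit
U: hit
M: miss, evict F, frames (Q P U M)
F: miss, evict Q, frames (P U M F)
M: hit
U: hit
P: hit
J: miss, evict F, frames (M U P J)
Hits: 9.

9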